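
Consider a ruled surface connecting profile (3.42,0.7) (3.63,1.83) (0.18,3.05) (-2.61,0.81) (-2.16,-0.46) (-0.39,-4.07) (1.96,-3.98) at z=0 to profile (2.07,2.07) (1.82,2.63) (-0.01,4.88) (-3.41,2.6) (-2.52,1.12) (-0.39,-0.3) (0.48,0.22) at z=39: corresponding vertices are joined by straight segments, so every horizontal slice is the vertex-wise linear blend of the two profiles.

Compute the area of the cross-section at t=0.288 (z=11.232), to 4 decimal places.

Area at t=0.288: 24.7665

Cross-section at t=0.288: each vertex is (1-t)·p0[i] + t·p1[i].
  v1: (1-0.288)·(3.42,0.7) + 0.288·(2.07,2.07) = (3.0312,1.0946)
  v2: (1-0.288)·(3.63,1.83) + 0.288·(1.82,2.63) = (3.1087,2.0604)
  v3: (1-0.288)·(0.18,3.05) + 0.288·(-0.01,4.88) = (0.1253,3.5770)
  v4: (1-0.288)·(-2.61,0.81) + 0.288·(-3.41,2.6) = (-2.8404,1.3255)
  v5: (1-0.288)·(-2.16,-0.46) + 0.288·(-2.52,1.12) = (-2.2637,-0.0050)
  v6: (1-0.288)·(-0.39,-4.07) + 0.288·(-0.39,-0.3) = (-0.3900,-2.9842)
  v7: (1-0.288)·(1.96,-3.98) + 0.288·(0.48,0.22) = (1.5338,-2.7704)
Shoelace sum Σ(x_i·y_{i+1} − x_{i+1}·y_i):
  i=1: 3.0312·2.0604 − 3.1087·1.0946 = +2.8428 (running +2.8428)
  i=2: 3.1087·3.5770 − 0.1253·2.0604 = +10.8619 (running +13.7047)
  i=3: 0.1253·1.3255 − -2.8404·3.5770 = +10.3263 (running +24.0310)
  i=4: -2.8404·-0.0050 − -2.2637·1.3255 = +3.0146 (running +27.0456)
  i=5: -2.2637·-2.9842 − -0.3900·-0.0050 = +6.7534 (running +33.7990)
  i=6: -0.3900·-2.7704 − 1.5338·-2.9842 = +5.6576 (running +39.4566)
  i=7: 1.5338·1.0946 − 3.0312·-2.7704 = +10.0764 (running +49.5330)
Area = |Σ|/2 = |49.5330|/2 = 24.7665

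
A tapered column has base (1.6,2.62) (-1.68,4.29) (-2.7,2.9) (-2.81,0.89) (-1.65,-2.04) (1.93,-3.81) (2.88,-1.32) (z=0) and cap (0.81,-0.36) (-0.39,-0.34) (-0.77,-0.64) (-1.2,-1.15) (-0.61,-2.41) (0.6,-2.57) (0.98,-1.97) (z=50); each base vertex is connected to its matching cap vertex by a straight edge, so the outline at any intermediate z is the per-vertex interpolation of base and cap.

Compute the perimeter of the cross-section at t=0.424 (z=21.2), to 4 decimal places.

Cross-section at t=0.424: each vertex is (1-t)·p0[i] + t·p1[i].
  v1: (1-0.424)·(1.6,2.62) + 0.424·(0.81,-0.36) = (1.2650,1.3565)
  v2: (1-0.424)·(-1.68,4.29) + 0.424·(-0.39,-0.34) = (-1.1330,2.3269)
  v3: (1-0.424)·(-2.7,2.9) + 0.424·(-0.77,-0.64) = (-1.8817,1.3990)
  v4: (1-0.424)·(-2.81,0.89) + 0.424·(-1.2,-1.15) = (-2.1274,0.0250)
  v5: (1-0.424)·(-1.65,-2.04) + 0.424·(-0.61,-2.41) = (-1.2090,-2.1969)
  v6: (1-0.424)·(1.93,-3.81) + 0.424·(0.6,-2.57) = (1.3661,-3.2842)
  v7: (1-0.424)·(2.88,-1.32) + 0.424·(0.98,-1.97) = (2.0744,-1.5956)
Perimeter = Σ |v_{i+1} − v_i|:
  edge 1→2: √(-2.3981² + 0.9704²) = 2.5870 (running 2.5870)
  edge 2→3: √(-0.7486² + -0.9278²) = 1.1922 (running 3.7792)
  edge 3→4: √(-0.2457² + -1.3740²) = 1.3958 (running 5.1750)
  edge 4→5: √(0.9183² + -2.2219²) = 2.4042 (running 7.5792)
  edge 5→6: √(2.5751² + -1.0874²) = 2.7953 (running 10.3745)
  edge 6→7: √(0.7083² + 1.6886²) = 1.8312 (running 12.2056)
  edge 7→1: √(-0.8094² + 2.9521²) = 3.0610 (running 15.2667)
Perimeter = 15.2667

Perimeter at t=0.424: 15.2667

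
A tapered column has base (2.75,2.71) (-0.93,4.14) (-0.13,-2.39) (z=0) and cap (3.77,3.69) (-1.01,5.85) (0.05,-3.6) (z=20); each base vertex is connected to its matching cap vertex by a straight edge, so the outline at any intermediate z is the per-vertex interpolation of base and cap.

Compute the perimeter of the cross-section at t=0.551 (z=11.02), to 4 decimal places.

Cross-section at t=0.551: each vertex is (1-t)·p0[i] + t·p1[i].
  v1: (1-0.551)·(2.75,2.71) + 0.551·(3.77,3.69) = (3.3120,3.2500)
  v2: (1-0.551)·(-0.93,4.14) + 0.551·(-1.01,5.85) = (-0.9741,5.0822)
  v3: (1-0.551)·(-0.13,-2.39) + 0.551·(0.05,-3.6) = (-0.0308,-3.0567)
Perimeter = Σ |v_{i+1} − v_i|:
  edge 1→2: √(-4.2861² + 1.8322²) = 4.6613 (running 4.6613)
  edge 2→3: √(0.9433² + -8.1389²) = 8.1934 (running 12.8547)
  edge 3→1: √(3.3428² + 6.3067²) = 7.1379 (running 19.9925)
Perimeter = 19.9925

Perimeter at t=0.551: 19.9925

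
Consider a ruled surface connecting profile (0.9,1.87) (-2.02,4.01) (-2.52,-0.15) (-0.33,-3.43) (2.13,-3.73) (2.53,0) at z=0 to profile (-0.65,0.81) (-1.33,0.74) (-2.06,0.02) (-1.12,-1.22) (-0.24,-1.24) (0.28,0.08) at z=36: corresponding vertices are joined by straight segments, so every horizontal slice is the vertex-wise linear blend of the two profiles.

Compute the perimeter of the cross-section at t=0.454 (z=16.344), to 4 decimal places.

Cross-section at t=0.454: each vertex is (1-t)·p0[i] + t·p1[i].
  v1: (1-0.454)·(0.9,1.87) + 0.454·(-0.65,0.81) = (0.1963,1.3888)
  v2: (1-0.454)·(-2.02,4.01) + 0.454·(-1.33,0.74) = (-1.7067,2.5254)
  v3: (1-0.454)·(-2.52,-0.15) + 0.454·(-2.06,0.02) = (-2.3112,-0.0728)
  v4: (1-0.454)·(-0.33,-3.43) + 0.454·(-1.12,-1.22) = (-0.6887,-2.4267)
  v5: (1-0.454)·(2.13,-3.73) + 0.454·(-0.24,-1.24) = (1.0540,-2.5995)
  v6: (1-0.454)·(2.53,0) + 0.454·(0.28,0.08) = (1.5085,0.0363)
Perimeter = Σ |v_{i+1} − v_i|:
  edge 1→2: √(-1.9030² + 1.1367²) = 2.2167 (running 2.2167)
  edge 2→3: √(-0.6044² + -2.5982²) = 2.6676 (running 4.8843)
  edge 3→4: √(1.6225² + -2.3538²) = 2.8589 (running 7.7431)
  edge 4→5: √(1.7427² + -0.1729²) = 1.7512 (running 9.4944)
  edge 5→6: √(0.4545² + 2.6359²) = 2.6748 (running 12.1691)
  edge 6→1: √(-1.3122² + 1.3524²) = 1.8844 (running 14.0535)
Perimeter = 14.0535

Perimeter at t=0.454: 14.0535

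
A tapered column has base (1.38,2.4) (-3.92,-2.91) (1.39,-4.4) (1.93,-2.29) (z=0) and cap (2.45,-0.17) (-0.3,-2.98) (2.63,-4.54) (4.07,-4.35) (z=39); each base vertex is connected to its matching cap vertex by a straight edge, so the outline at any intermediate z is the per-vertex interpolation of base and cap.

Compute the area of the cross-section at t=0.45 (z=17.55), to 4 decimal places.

Area at t=0.45: 14.7793

Cross-section at t=0.45: each vertex is (1-t)·p0[i] + t·p1[i].
  v1: (1-0.45)·(1.38,2.4) + 0.45·(2.45,-0.17) = (1.8615,1.2435)
  v2: (1-0.45)·(-3.92,-2.91) + 0.45·(-0.3,-2.98) = (-2.2910,-2.9415)
  v3: (1-0.45)·(1.39,-4.4) + 0.45·(2.63,-4.54) = (1.9480,-4.4630)
  v4: (1-0.45)·(1.93,-2.29) + 0.45·(4.07,-4.35) = (2.8930,-3.2170)
Shoelace sum Σ(x_i·y_{i+1} − x_{i+1}·y_i):
  i=1: 1.8615·-2.9415 − -2.2910·1.2435 = -2.6267 (running -2.6267)
  i=2: -2.2910·-4.4630 − 1.9480·-2.9415 = +15.9548 (running +13.3280)
  i=3: 1.9480·-3.2170 − 2.8930·-4.4630 = +6.6447 (running +19.9728)
  i=4: 2.8930·1.2435 − 1.8615·-3.2170 = +9.5859 (running +29.5587)
Area = |Σ|/2 = |29.5587|/2 = 14.7793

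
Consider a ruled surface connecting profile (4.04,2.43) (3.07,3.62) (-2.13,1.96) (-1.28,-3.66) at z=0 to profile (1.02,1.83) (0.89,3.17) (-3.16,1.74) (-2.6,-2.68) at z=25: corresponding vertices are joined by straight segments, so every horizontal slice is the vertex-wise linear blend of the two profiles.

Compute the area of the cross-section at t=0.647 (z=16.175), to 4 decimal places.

Cross-section at t=0.647: each vertex is (1-t)·p0[i] + t·p1[i].
  v1: (1-0.647)·(4.04,2.43) + 0.647·(1.02,1.83) = (2.0861,2.0418)
  v2: (1-0.647)·(3.07,3.62) + 0.647·(0.89,3.17) = (1.6595,3.3289)
  v3: (1-0.647)·(-2.13,1.96) + 0.647·(-3.16,1.74) = (-2.7964,1.8177)
  v4: (1-0.647)·(-1.28,-3.66) + 0.647·(-2.6,-2.68) = (-2.1340,-3.0259)
Shoelace sum Σ(x_i·y_{i+1} − x_{i+1}·y_i):
  i=1: 2.0861·3.3289 − 1.6595·2.0418 = +3.5557 (running +3.5557)
  i=2: 1.6595·1.8177 − -2.7964·3.3289 = +12.3253 (running +15.8810)
  i=3: -2.7964·-3.0259 − -2.1340·1.8177 = +12.3407 (running +28.2218)
  i=4: -2.1340·2.0418 − 2.0861·-3.0259 = +1.9550 (running +30.1768)
Area = |Σ|/2 = |30.1768|/2 = 15.0884

Area at t=0.647: 15.0884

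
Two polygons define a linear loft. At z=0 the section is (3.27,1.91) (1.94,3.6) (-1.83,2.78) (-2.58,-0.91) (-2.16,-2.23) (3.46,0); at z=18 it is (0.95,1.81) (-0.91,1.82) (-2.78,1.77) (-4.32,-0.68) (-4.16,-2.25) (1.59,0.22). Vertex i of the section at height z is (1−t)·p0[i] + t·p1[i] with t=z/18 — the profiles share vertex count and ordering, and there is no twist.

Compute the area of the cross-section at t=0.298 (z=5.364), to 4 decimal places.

Cross-section at t=0.298: each vertex is (1-t)·p0[i] + t·p1[i].
  v1: (1-0.298)·(3.27,1.91) + 0.298·(0.95,1.81) = (2.5786,1.8802)
  v2: (1-0.298)·(1.94,3.6) + 0.298·(-0.91,1.82) = (1.0907,3.0696)
  v3: (1-0.298)·(-1.83,2.78) + 0.298·(-2.78,1.77) = (-2.1131,2.4790)
  v4: (1-0.298)·(-2.58,-0.91) + 0.298·(-4.32,-0.68) = (-3.0985,-0.8415)
  v5: (1-0.298)·(-2.16,-2.23) + 0.298·(-4.16,-2.25) = (-2.7560,-2.2360)
  v6: (1-0.298)·(3.46,0) + 0.298·(1.59,0.22) = (2.9027,0.0656)
Shoelace sum Σ(x_i·y_{i+1} − x_{i+1}·y_i):
  i=1: 2.5786·3.0696 − 1.0907·1.8802 = +5.8646 (running +5.8646)
  i=2: 1.0907·2.4790 − -2.1131·3.0696 = +9.1902 (running +15.0547)
  i=3: -2.1131·-0.8415 − -3.0985·2.4790 = +9.4594 (running +24.5141)
  i=4: -3.0985·-2.2360 − -2.7560·-0.8415 = +4.6091 (running +29.1232)
  i=5: -2.7560·0.0656 − 2.9027·-2.2360 = +6.3097 (running +35.4329)
  i=6: 2.9027·1.8802 − 2.5786·0.0656 = +5.2887 (running +40.7216)
Area = |Σ|/2 = |40.7216|/2 = 20.3608

Area at t=0.298: 20.3608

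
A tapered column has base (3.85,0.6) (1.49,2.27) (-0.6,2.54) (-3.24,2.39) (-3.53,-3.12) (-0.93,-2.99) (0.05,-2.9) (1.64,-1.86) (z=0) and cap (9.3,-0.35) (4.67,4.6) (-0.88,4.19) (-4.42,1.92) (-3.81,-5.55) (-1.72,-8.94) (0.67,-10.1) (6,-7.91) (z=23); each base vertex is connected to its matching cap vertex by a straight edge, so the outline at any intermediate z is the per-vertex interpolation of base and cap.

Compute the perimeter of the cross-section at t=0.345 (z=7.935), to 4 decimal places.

Cross-section at t=0.345: each vertex is (1-t)·p0[i] + t·p1[i].
  v1: (1-0.345)·(3.85,0.6) + 0.345·(9.3,-0.35) = (5.7302,0.2723)
  v2: (1-0.345)·(1.49,2.27) + 0.345·(4.67,4.6) = (2.5871,3.0738)
  v3: (1-0.345)·(-0.6,2.54) + 0.345·(-0.88,4.19) = (-0.6966,3.1093)
  v4: (1-0.345)·(-3.24,2.39) + 0.345·(-4.42,1.92) = (-3.6471,2.2279)
  v5: (1-0.345)·(-3.53,-3.12) + 0.345·(-3.81,-5.55) = (-3.6266,-3.9583)
  v6: (1-0.345)·(-0.93,-2.99) + 0.345·(-1.72,-8.94) = (-1.2026,-5.0427)
  v7: (1-0.345)·(0.05,-2.9) + 0.345·(0.67,-10.1) = (0.2639,-5.3840)
  v8: (1-0.345)·(1.64,-1.86) + 0.345·(6,-7.91) = (3.1442,-3.9472)
Perimeter = Σ |v_{i+1} − v_i|:
  edge 1→2: √(-3.1431² + 2.8016²) = 4.2105 (running 4.2105)
  edge 2→3: √(-3.2837² + 0.0354²) = 3.2839 (running 7.4944)
  edge 3→4: √(-2.9505² + -0.8814²) = 3.0793 (running 10.5737)
  edge 4→5: √(0.0205² + -6.1862²) = 6.1862 (running 16.7600)
  edge 5→6: √(2.4240² + -1.0844²) = 2.6555 (running 19.4155)
  edge 6→7: √(1.4665² + -0.3412²) = 1.5056 (running 20.9211)
  edge 7→8: √(2.8803² + 1.4367²) = 3.2188 (running 24.1399)
  edge 8→1: √(2.5861² + 4.2195²) = 4.9489 (running 29.0888)
Perimeter = 29.0888

Perimeter at t=0.345: 29.0888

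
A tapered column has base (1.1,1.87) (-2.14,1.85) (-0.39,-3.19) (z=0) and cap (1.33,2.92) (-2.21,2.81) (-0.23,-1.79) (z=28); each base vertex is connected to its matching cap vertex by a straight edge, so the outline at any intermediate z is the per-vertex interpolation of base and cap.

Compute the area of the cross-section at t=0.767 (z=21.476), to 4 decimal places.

Cross-section at t=0.767: each vertex is (1-t)·p0[i] + t·p1[i].
  v1: (1-0.767)·(1.1,1.87) + 0.767·(1.33,2.92) = (1.2764,2.6753)
  v2: (1-0.767)·(-2.14,1.85) + 0.767·(-2.21,2.81) = (-2.1937,2.5863)
  v3: (1-0.767)·(-0.39,-3.19) + 0.767·(-0.23,-1.79) = (-0.2673,-2.1162)
Shoelace sum Σ(x_i·y_{i+1} − x_{i+1}·y_i):
  i=1: 1.2764·2.5863 − -2.1937·2.6753 = +9.1701 (running +9.1701)
  i=2: -2.1937·-2.1162 − -0.2673·2.5863 = +5.3336 (running +14.5037)
  i=3: -0.2673·2.6753 − 1.2764·-2.1162 = +1.9861 (running +16.4897)
Area = |Σ|/2 = |16.4897|/2 = 8.2449

Area at t=0.767: 8.2449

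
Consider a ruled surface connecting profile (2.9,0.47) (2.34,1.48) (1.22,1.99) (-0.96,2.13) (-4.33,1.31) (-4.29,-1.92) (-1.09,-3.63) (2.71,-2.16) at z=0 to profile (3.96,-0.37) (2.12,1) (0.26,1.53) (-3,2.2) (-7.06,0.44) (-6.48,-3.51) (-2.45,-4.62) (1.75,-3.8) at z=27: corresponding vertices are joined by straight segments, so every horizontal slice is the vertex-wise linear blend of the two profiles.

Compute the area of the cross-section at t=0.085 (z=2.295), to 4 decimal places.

Area at t=0.085: 34.3839

Cross-section at t=0.085: each vertex is (1-t)·p0[i] + t·p1[i].
  v1: (1-0.085)·(2.9,0.47) + 0.085·(3.96,-0.37) = (2.9901,0.3986)
  v2: (1-0.085)·(2.34,1.48) + 0.085·(2.12,1) = (2.3213,1.4392)
  v3: (1-0.085)·(1.22,1.99) + 0.085·(0.26,1.53) = (1.1384,1.9509)
  v4: (1-0.085)·(-0.96,2.13) + 0.085·(-3,2.2) = (-1.1334,2.1359)
  v5: (1-0.085)·(-4.33,1.31) + 0.085·(-7.06,0.44) = (-4.5621,1.2361)
  v6: (1-0.085)·(-4.29,-1.92) + 0.085·(-6.48,-3.51) = (-4.4762,-2.0551)
  v7: (1-0.085)·(-1.09,-3.63) + 0.085·(-2.45,-4.62) = (-1.2056,-3.7142)
  v8: (1-0.085)·(2.71,-2.16) + 0.085·(1.75,-3.8) = (2.6284,-2.2994)
Shoelace sum Σ(x_i·y_{i+1} − x_{i+1}·y_i):
  i=1: 2.9901·1.4392 − 2.3213·0.3986 = +3.3781 (running +3.3781)
  i=2: 2.3213·1.9509 − 1.1384·1.4392 = +2.8902 (running +6.2683)
  i=3: 1.1384·2.1359 − -1.1334·1.9509 = +4.6427 (running +10.9110)
  i=4: -1.1334·1.2361 − -4.5621·2.1359 = +8.3434 (running +19.2544)
  i=5: -4.5621·-2.0551 − -4.4762·1.2361 = +14.9084 (running +34.1629)
  i=6: -4.4762·-3.7142 − -1.2056·-2.0551 = +14.1474 (running +48.3103)
  i=7: -1.2056·-2.2994 − 2.6284·-3.7142 = +12.5344 (running +60.8447)
  i=8: 2.6284·0.3986 − 2.9901·-2.2994 = +7.9231 (running +68.7678)
Area = |Σ|/2 = |68.7678|/2 = 34.3839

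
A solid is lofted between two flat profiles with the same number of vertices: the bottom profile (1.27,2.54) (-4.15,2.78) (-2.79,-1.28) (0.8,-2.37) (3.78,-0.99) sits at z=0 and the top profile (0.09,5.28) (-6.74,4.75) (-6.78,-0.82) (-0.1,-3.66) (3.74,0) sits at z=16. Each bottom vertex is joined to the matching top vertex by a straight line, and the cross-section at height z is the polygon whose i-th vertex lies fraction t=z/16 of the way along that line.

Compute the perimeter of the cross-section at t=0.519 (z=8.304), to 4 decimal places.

Perimeter at t=0.519: 26.2974

Cross-section at t=0.519: each vertex is (1-t)·p0[i] + t·p1[i].
  v1: (1-0.519)·(1.27,2.54) + 0.519·(0.09,5.28) = (0.6576,3.9621)
  v2: (1-0.519)·(-4.15,2.78) + 0.519·(-6.74,4.75) = (-5.4942,3.8024)
  v3: (1-0.519)·(-2.79,-1.28) + 0.519·(-6.78,-0.82) = (-4.8608,-1.0413)
  v4: (1-0.519)·(0.8,-2.37) + 0.519·(-0.1,-3.66) = (0.3329,-3.0395)
  v5: (1-0.519)·(3.78,-0.99) + 0.519·(3.74,0) = (3.7592,-0.4762)
Perimeter = Σ |v_{i+1} − v_i|:
  edge 1→2: √(-6.1518² + -0.1596²) = 6.1539 (running 6.1539)
  edge 2→3: √(0.6334² + -4.8437²) = 4.8849 (running 11.0388)
  edge 3→4: √(5.1937² + -1.9982²) = 5.5649 (running 16.6036)
  edge 4→5: √(3.4263² + 2.5633²) = 4.2791 (running 20.8827)
  edge 5→1: √(-3.1017² + 4.4383²) = 5.4146 (running 26.2974)
Perimeter = 26.2974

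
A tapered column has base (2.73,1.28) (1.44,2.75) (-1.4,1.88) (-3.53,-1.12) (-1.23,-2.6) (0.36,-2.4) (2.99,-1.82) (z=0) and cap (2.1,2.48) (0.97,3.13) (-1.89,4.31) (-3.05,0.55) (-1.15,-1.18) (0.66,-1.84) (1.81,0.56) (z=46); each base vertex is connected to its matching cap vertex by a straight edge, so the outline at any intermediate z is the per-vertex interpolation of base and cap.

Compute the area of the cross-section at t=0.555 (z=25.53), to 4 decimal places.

Cross-section at t=0.555: each vertex is (1-t)·p0[i] + t·p1[i].
  v1: (1-0.555)·(2.73,1.28) + 0.555·(2.1,2.48) = (2.3803,1.9460)
  v2: (1-0.555)·(1.44,2.75) + 0.555·(0.97,3.13) = (1.1791,2.9609)
  v3: (1-0.555)·(-1.4,1.88) + 0.555·(-1.89,4.31) = (-1.6719,3.2286)
  v4: (1-0.555)·(-3.53,-1.12) + 0.555·(-3.05,0.55) = (-3.2636,-0.1931)
  v5: (1-0.555)·(-1.23,-2.6) + 0.555·(-1.15,-1.18) = (-1.1856,-1.8119)
  v6: (1-0.555)·(0.36,-2.4) + 0.555·(0.66,-1.84) = (0.5265,-2.0892)
  v7: (1-0.555)·(2.99,-1.82) + 0.555·(1.81,0.56) = (2.3351,-0.4991)
Shoelace sum Σ(x_i·y_{i+1} − x_{i+1}·y_i):
  i=1: 2.3803·2.9609 − 1.1791·1.9460 = +4.7534 (running +4.7534)
  i=2: 1.1791·3.2286 − -1.6719·2.9609 = +8.7575 (running +13.5109)
  i=3: -1.6719·-0.1931 − -3.2636·3.2286 = +10.8600 (running +24.3709)
  i=4: -3.2636·-1.8119 − -1.1856·-0.1931 = +5.6843 (running +30.0552)
  i=5: -1.1856·-2.0892 − 0.5265·-1.8119 = +3.4309 (running +33.4861)
  i=6: 0.5265·-0.4991 − 2.3351·-2.0892 = +4.6157 (running +38.1018)
  i=7: 2.3351·1.9460 − 2.3803·-0.4991 = +5.7321 (running +43.8339)
Area = |Σ|/2 = |43.8339|/2 = 21.9170

Area at t=0.555: 21.9170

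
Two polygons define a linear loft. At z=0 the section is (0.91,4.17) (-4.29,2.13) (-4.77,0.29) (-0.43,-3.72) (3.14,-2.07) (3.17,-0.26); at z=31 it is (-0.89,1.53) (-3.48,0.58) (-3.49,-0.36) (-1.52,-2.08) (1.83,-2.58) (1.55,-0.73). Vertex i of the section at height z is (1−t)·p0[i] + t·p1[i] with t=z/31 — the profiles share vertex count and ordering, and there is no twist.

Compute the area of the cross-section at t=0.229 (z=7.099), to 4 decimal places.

Cross-section at t=0.229: each vertex is (1-t)·p0[i] + t·p1[i].
  v1: (1-0.229)·(0.91,4.17) + 0.229·(-0.89,1.53) = (0.4978,3.5654)
  v2: (1-0.229)·(-4.29,2.13) + 0.229·(-3.48,0.58) = (-4.1045,1.7750)
  v3: (1-0.229)·(-4.77,0.29) + 0.229·(-3.49,-0.36) = (-4.4769,0.1411)
  v4: (1-0.229)·(-0.43,-3.72) + 0.229·(-1.52,-2.08) = (-0.6796,-3.3444)
  v5: (1-0.229)·(3.14,-2.07) + 0.229·(1.83,-2.58) = (2.8400,-2.1868)
  v6: (1-0.229)·(3.17,-0.26) + 0.229·(1.55,-0.73) = (2.7990,-0.3676)
Shoelace sum Σ(x_i·y_{i+1} − x_{i+1}·y_i):
  i=1: 0.4978·1.7750 − -4.1045·3.5654 = +15.5180 (running +15.5180)
  i=2: -4.1045·0.1411 − -4.4769·1.7750 = +7.3673 (running +22.8853)
  i=3: -4.4769·-3.3444 − -0.6796·0.1411 = +15.0686 (running +37.9539)
  i=4: -0.6796·-2.1868 − 2.8400·-3.3444 = +10.9844 (running +48.9383)
  i=5: 2.8400·-0.3676 − 2.7990·-2.1868 = +5.0768 (running +54.0151)
  i=6: 2.7990·3.5654 − 0.4978·-0.3676 = +10.1627 (running +64.1779)
Area = |Σ|/2 = |64.1779|/2 = 32.0889

Area at t=0.229: 32.0889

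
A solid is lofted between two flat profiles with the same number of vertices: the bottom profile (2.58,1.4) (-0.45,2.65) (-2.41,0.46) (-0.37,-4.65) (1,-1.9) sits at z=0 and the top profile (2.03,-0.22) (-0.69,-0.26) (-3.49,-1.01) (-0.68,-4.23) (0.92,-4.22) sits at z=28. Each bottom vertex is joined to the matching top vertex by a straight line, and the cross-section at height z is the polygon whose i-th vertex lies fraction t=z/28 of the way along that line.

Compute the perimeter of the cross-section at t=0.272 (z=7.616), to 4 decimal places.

Cross-section at t=0.272: each vertex is (1-t)·p0[i] + t·p1[i].
  v1: (1-0.272)·(2.58,1.4) + 0.272·(2.03,-0.22) = (2.4304,0.9594)
  v2: (1-0.272)·(-0.45,2.65) + 0.272·(-0.69,-0.26) = (-0.5153,1.8585)
  v3: (1-0.272)·(-2.41,0.46) + 0.272·(-3.49,-1.01) = (-2.7038,0.0602)
  v4: (1-0.272)·(-0.37,-4.65) + 0.272·(-0.68,-4.23) = (-0.4543,-4.5358)
  v5: (1-0.272)·(1,-1.9) + 0.272·(0.92,-4.22) = (0.9782,-2.5310)
Perimeter = Σ |v_{i+1} − v_i|:
  edge 1→2: √(-2.9457² + 0.8991²) = 3.0798 (running 3.0798)
  edge 2→3: √(-2.1885² + -1.7983²) = 2.8326 (running 5.9124)
  edge 3→4: √(2.2494² + -4.5959²) = 5.1169 (running 11.0293)
  edge 4→5: √(1.4326² + 2.0047²) = 2.4640 (running 13.4933)
  edge 5→1: √(1.4522² + 3.4904²) = 3.7804 (running 17.2737)
Perimeter = 17.2737

Perimeter at t=0.272: 17.2737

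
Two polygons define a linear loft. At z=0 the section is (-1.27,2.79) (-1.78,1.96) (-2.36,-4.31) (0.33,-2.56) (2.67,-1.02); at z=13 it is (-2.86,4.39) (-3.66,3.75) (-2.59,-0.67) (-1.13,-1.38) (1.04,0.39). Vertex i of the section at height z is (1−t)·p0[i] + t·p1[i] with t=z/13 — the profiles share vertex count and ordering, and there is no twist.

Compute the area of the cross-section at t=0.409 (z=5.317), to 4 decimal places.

Cross-section at t=0.409: each vertex is (1-t)·p0[i] + t·p1[i].
  v1: (1-0.409)·(-1.27,2.79) + 0.409·(-2.86,4.39) = (-1.9203,3.4444)
  v2: (1-0.409)·(-1.78,1.96) + 0.409·(-3.66,3.75) = (-2.5489,2.6921)
  v3: (1-0.409)·(-2.36,-4.31) + 0.409·(-2.59,-0.67) = (-2.4541,-2.8212)
  v4: (1-0.409)·(0.33,-2.56) + 0.409·(-1.13,-1.38) = (-0.2671,-2.0774)
  v5: (1-0.409)·(2.67,-1.02) + 0.409·(1.04,0.39) = (2.0033,-0.4433)
Shoelace sum Σ(x_i·y_{i+1} − x_{i+1}·y_i):
  i=1: -1.9203·2.6921 − -2.5489·3.4444 = +3.6098 (running +3.6098)
  i=2: -2.5489·-2.8212 − -2.4541·2.6921 = +13.7977 (running +17.4076)
  i=3: -2.4541·-2.0774 − -0.2671·-2.8212 = +4.3444 (running +21.7519)
  i=4: -0.2671·-0.4433 − 2.0033·-2.0774 = +4.2801 (running +26.0320)
  i=5: 2.0033·3.4444 − -1.9203·-0.4433 = +6.0490 (running +32.0810)
Area = |Σ|/2 = |32.0810|/2 = 16.0405

Area at t=0.409: 16.0405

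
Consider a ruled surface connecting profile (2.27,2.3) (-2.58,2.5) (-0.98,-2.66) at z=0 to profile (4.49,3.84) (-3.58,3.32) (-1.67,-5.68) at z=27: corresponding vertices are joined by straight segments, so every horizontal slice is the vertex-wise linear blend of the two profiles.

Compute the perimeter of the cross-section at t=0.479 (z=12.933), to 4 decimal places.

Cross-section at t=0.479: each vertex is (1-t)·p0[i] + t·p1[i].
  v1: (1-0.479)·(2.27,2.3) + 0.479·(4.49,3.84) = (3.3334,3.0377)
  v2: (1-0.479)·(-2.58,2.5) + 0.479·(-3.58,3.32) = (-3.0590,2.8928)
  v3: (1-0.479)·(-0.98,-2.66) + 0.479·(-1.67,-5.68) = (-1.3105,-4.1066)
Perimeter = Σ |v_{i+1} − v_i|:
  edge 1→2: √(-6.3924² + -0.1449²) = 6.3940 (running 6.3940)
  edge 2→3: √(1.7485² + -6.9994²) = 7.2144 (running 13.6085)
  edge 3→1: √(4.6439² + 7.1442²) = 8.5209 (running 22.1294)
Perimeter = 22.1294

Perimeter at t=0.479: 22.1294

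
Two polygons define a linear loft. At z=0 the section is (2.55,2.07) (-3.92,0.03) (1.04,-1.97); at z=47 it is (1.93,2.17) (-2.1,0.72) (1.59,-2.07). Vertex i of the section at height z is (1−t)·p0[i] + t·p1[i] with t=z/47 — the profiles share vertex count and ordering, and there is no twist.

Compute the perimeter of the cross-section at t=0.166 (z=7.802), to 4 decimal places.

Perimeter at t=0.166: 15.8542

Cross-section at t=0.166: each vertex is (1-t)·p0[i] + t·p1[i].
  v1: (1-0.166)·(2.55,2.07) + 0.166·(1.93,2.17) = (2.4471,2.0866)
  v2: (1-0.166)·(-3.92,0.03) + 0.166·(-2.1,0.72) = (-3.6179,0.1445)
  v3: (1-0.166)·(1.04,-1.97) + 0.166·(1.59,-2.07) = (1.1313,-1.9866)
Perimeter = Σ |v_{i+1} − v_i|:
  edge 1→2: √(-6.0650² + -1.9421²) = 6.3683 (running 6.3683)
  edge 2→3: √(4.7492² + -2.1311²) = 5.2054 (running 11.5737)
  edge 3→1: √(1.3158² + 4.0732²) = 4.2804 (running 15.8542)
Perimeter = 15.8542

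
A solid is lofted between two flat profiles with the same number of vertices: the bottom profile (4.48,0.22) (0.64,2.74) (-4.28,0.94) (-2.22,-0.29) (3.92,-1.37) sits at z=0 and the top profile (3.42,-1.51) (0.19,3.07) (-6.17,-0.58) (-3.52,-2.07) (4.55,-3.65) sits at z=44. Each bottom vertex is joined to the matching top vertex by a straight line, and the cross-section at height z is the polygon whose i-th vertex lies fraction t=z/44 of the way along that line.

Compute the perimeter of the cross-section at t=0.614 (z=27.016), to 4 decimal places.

Cross-section at t=0.614: each vertex is (1-t)·p0[i] + t·p1[i].
  v1: (1-0.614)·(4.48,0.22) + 0.614·(3.42,-1.51) = (3.8292,-0.8422)
  v2: (1-0.614)·(0.64,2.74) + 0.614·(0.19,3.07) = (0.3637,2.9426)
  v3: (1-0.614)·(-4.28,0.94) + 0.614·(-6.17,-0.58) = (-5.4405,0.0067)
  v4: (1-0.614)·(-2.22,-0.29) + 0.614·(-3.52,-2.07) = (-3.0182,-1.3829)
  v5: (1-0.614)·(3.92,-1.37) + 0.614·(4.55,-3.65) = (4.3068,-2.7699)
Perimeter = Σ |v_{i+1} − v_i|:
  edge 1→2: √(-3.4655² + 3.7848²) = 5.1317 (running 5.1317)
  edge 2→3: √(-5.8042² + -2.9359²) = 6.5044 (running 11.6362)
  edge 3→4: √(2.4223² + -1.3896²) = 2.7926 (running 14.4287)
  edge 4→5: √(7.3250² + -1.3870²) = 7.4552 (running 21.8839)
  edge 5→1: √(-0.4777² + 1.9277²) = 1.9860 (running 23.8699)
Perimeter = 23.8699

Perimeter at t=0.614: 23.8699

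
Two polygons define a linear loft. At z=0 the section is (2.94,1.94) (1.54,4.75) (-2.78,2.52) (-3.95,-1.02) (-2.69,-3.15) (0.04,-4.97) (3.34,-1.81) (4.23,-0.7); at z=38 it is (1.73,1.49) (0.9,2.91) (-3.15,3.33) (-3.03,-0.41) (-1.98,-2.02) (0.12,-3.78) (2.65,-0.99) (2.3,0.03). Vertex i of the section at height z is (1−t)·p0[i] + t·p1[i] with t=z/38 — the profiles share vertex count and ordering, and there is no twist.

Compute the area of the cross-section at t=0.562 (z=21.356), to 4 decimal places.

Area at t=0.562: 36.1707

Cross-section at t=0.562: each vertex is (1-t)·p0[i] + t·p1[i].
  v1: (1-0.562)·(2.94,1.94) + 0.562·(1.73,1.49) = (2.2600,1.6871)
  v2: (1-0.562)·(1.54,4.75) + 0.562·(0.9,2.91) = (1.1803,3.7159)
  v3: (1-0.562)·(-2.78,2.52) + 0.562·(-3.15,3.33) = (-2.9879,2.9752)
  v4: (1-0.562)·(-3.95,-1.02) + 0.562·(-3.03,-0.41) = (-3.4330,-0.6772)
  v5: (1-0.562)·(-2.69,-3.15) + 0.562·(-1.98,-2.02) = (-2.2910,-2.5149)
  v6: (1-0.562)·(0.04,-4.97) + 0.562·(0.12,-3.78) = (0.0850,-4.3012)
  v7: (1-0.562)·(3.34,-1.81) + 0.562·(2.65,-0.99) = (2.9522,-1.3492)
  v8: (1-0.562)·(4.23,-0.7) + 0.562·(2.3,0.03) = (3.1453,-0.2897)
Shoelace sum Σ(x_i·y_{i+1} − x_{i+1}·y_i):
  i=1: 2.2600·3.7159 − 1.1803·1.6871 = +6.4066 (running +6.4066)
  i=2: 1.1803·2.9752 − -2.9879·3.7159 = +14.6147 (running +21.0212)
  i=3: -2.9879·-0.6772 − -3.4330·2.9752 = +12.2372 (running +33.2584)
  i=4: -3.4330·-2.5149 − -2.2910·-0.6772 = +7.0823 (running +40.3407)
  i=5: -2.2910·-4.3012 − 0.0850·-2.5149 = +10.0677 (running +50.4084)
  i=6: 0.0850·-1.3492 − 2.9522·-4.3012 = +12.5835 (running +62.9919)
  i=7: 2.9522·-0.2897 − 3.1453·-1.3492 = +3.3882 (running +66.3801)
  i=8: 3.1453·1.6871 − 2.2600·-0.2897 = +5.9613 (running +72.3414)
Area = |Σ|/2 = |72.3414|/2 = 36.1707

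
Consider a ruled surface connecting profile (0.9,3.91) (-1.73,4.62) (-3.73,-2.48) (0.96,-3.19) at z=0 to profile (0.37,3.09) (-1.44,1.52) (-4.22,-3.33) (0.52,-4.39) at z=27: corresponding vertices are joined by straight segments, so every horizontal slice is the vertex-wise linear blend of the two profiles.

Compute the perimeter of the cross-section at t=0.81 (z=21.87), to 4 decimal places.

Cross-section at t=0.81: each vertex is (1-t)·p0[i] + t·p1[i].
  v1: (1-0.81)·(0.9,3.91) + 0.81·(0.37,3.09) = (0.4707,3.2458)
  v2: (1-0.81)·(-1.73,4.62) + 0.81·(-1.44,1.52) = (-1.4951,2.1090)
  v3: (1-0.81)·(-3.73,-2.48) + 0.81·(-4.22,-3.33) = (-4.1269,-3.1685)
  v4: (1-0.81)·(0.96,-3.19) + 0.81·(0.52,-4.39) = (0.6036,-4.1620)
Perimeter = Σ |v_{i+1} − v_i|:
  edge 1→2: √(-1.9658² + -1.1368²) = 2.2708 (running 2.2708)
  edge 2→3: √(-2.6318² + -5.2775²) = 5.8973 (running 8.1682)
  edge 3→4: √(4.7305² + -0.9935²) = 4.8337 (running 13.0019)
  edge 4→1: √(-0.1329² + 7.4078²) = 7.4090 (running 20.4108)
Perimeter = 20.4108

Perimeter at t=0.81: 20.4108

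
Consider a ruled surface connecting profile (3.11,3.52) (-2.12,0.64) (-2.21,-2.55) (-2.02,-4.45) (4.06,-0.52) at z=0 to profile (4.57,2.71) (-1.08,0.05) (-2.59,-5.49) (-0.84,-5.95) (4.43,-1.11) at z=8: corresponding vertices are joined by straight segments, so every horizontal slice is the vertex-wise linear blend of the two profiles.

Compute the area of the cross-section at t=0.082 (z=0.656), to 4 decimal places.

Area at t=0.082: 28.2920

Cross-section at t=0.082: each vertex is (1-t)·p0[i] + t·p1[i].
  v1: (1-0.082)·(3.11,3.52) + 0.082·(4.57,2.71) = (3.2297,3.4536)
  v2: (1-0.082)·(-2.12,0.64) + 0.082·(-1.08,0.05) = (-2.0347,0.5916)
  v3: (1-0.082)·(-2.21,-2.55) + 0.082·(-2.59,-5.49) = (-2.2412,-2.7911)
  v4: (1-0.082)·(-2.02,-4.45) + 0.082·(-0.84,-5.95) = (-1.9232,-4.5730)
  v5: (1-0.082)·(4.06,-0.52) + 0.082·(4.43,-1.11) = (4.0903,-0.5684)
Shoelace sum Σ(x_i·y_{i+1} − x_{i+1}·y_i):
  i=1: 3.2297·0.5916 − -2.0347·3.4536 = +8.9378 (running +8.9378)
  i=2: -2.0347·-2.7911 − -2.2412·0.5916 = +7.0050 (running +15.9428)
  i=3: -2.2412·-4.5730 − -1.9232·-2.7911 = +4.8809 (running +20.8237)
  i=4: -1.9232·-0.5684 − 4.0903·-4.5730 = +19.7983 (running +40.6220)
  i=5: 4.0903·3.4536 − 3.2297·-0.5684 = +15.9620 (running +56.5840)
Area = |Σ|/2 = |56.5840|/2 = 28.2920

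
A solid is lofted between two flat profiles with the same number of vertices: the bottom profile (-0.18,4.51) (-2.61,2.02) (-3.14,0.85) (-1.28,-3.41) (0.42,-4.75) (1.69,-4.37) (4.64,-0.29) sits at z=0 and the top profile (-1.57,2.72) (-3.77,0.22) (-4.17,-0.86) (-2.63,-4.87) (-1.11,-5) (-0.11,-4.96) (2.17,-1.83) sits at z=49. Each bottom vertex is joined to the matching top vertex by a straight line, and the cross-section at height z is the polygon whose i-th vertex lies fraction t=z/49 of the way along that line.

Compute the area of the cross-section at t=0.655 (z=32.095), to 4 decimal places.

Area at t=0.655: 33.1368

Cross-section at t=0.655: each vertex is (1-t)·p0[i] + t·p1[i].
  v1: (1-0.655)·(-0.18,4.51) + 0.655·(-1.57,2.72) = (-1.0905,3.3376)
  v2: (1-0.655)·(-2.61,2.02) + 0.655·(-3.77,0.22) = (-3.3698,0.8410)
  v3: (1-0.655)·(-3.14,0.85) + 0.655·(-4.17,-0.86) = (-3.8146,-0.2701)
  v4: (1-0.655)·(-1.28,-3.41) + 0.655·(-2.63,-4.87) = (-2.1643,-4.3663)
  v5: (1-0.655)·(0.42,-4.75) + 0.655·(-1.11,-5) = (-0.5822,-4.9138)
  v6: (1-0.655)·(1.69,-4.37) + 0.655·(-0.11,-4.96) = (0.5110,-4.7565)
  v7: (1-0.655)·(4.64,-0.29) + 0.655·(2.17,-1.83) = (3.0221,-1.2987)
Shoelace sum Σ(x_i·y_{i+1} − x_{i+1}·y_i):
  i=1: -1.0905·0.8410 − -3.3698·3.3376 = +10.3298 (running +10.3298)
  i=2: -3.3698·-0.2701 − -3.8146·0.8410 = +4.1181 (running +14.4479)
  i=3: -3.8146·-4.3663 − -2.1643·-0.2701 = +16.0715 (running +30.5194)
  i=4: -2.1643·-4.9138 − -0.5822·-4.3663 = +8.0927 (running +38.6121)
  i=5: -0.5822·-4.7565 − 0.5110·-4.9138 = +5.2799 (running +43.8920)
  i=6: 0.5110·-1.2987 − 3.0221·-4.7565 = +13.7111 (running +57.6031)
  i=7: 3.0221·3.3376 − -1.0905·-1.2987 = +8.6704 (running +66.2735)
Area = |Σ|/2 = |66.2735|/2 = 33.1368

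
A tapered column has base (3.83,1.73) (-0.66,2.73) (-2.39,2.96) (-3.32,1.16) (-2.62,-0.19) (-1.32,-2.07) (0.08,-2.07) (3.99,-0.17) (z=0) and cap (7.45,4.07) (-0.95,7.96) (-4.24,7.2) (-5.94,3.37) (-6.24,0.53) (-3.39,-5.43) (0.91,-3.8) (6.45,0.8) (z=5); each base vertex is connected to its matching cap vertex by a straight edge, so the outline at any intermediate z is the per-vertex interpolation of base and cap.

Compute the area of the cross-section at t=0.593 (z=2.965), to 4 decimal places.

Area at t=0.593: 71.8789

Cross-section at t=0.593: each vertex is (1-t)·p0[i] + t·p1[i].
  v1: (1-0.593)·(3.83,1.73) + 0.593·(7.45,4.07) = (5.9767,3.1176)
  v2: (1-0.593)·(-0.66,2.73) + 0.593·(-0.95,7.96) = (-0.8320,5.8314)
  v3: (1-0.593)·(-2.39,2.96) + 0.593·(-4.24,7.2) = (-3.4870,5.4743)
  v4: (1-0.593)·(-3.32,1.16) + 0.593·(-5.94,3.37) = (-4.8737,2.4705)
  v5: (1-0.593)·(-2.62,-0.19) + 0.593·(-6.24,0.53) = (-4.7667,0.2370)
  v6: (1-0.593)·(-1.32,-2.07) + 0.593·(-3.39,-5.43) = (-2.5475,-4.0625)
  v7: (1-0.593)·(0.08,-2.07) + 0.593·(0.91,-3.8) = (0.5722,-3.0959)
  v8: (1-0.593)·(3.99,-0.17) + 0.593·(6.45,0.8) = (5.4488,0.4052)
Shoelace sum Σ(x_i·y_{i+1} − x_{i+1}·y_i):
  i=1: 5.9767·5.8314 − -0.8320·3.1176 = +37.4460 (running +37.4460)
  i=2: -0.8320·5.4743 − -3.4870·5.8314 = +15.7799 (running +53.2259)
  i=3: -3.4870·2.4705 − -4.8737·5.4743 = +18.0651 (running +71.2910)
  i=4: -4.8737·0.2370 − -4.7667·2.4705 = +10.6213 (running +81.9123)
  i=5: -4.7667·-4.0625 − -2.5475·0.2370 = +19.9681 (running +101.8804)
  i=6: -2.5475·-3.0959 − 0.5722·-4.0625 = +10.2113 (running +112.0917)
  i=7: 0.5722·0.4052 − 5.4488·-3.0959 = +17.1007 (running +129.1924)
  i=8: 5.4488·3.1176 − 5.9767·0.4052 = +14.5654 (running +143.7579)
Area = |Σ|/2 = |143.7579|/2 = 71.8789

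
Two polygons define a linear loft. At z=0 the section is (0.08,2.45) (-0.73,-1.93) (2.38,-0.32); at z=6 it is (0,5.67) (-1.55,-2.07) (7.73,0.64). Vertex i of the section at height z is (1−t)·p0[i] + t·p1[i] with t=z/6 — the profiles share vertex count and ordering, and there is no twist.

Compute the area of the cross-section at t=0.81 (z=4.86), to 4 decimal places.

Area at t=0.81: 27.0264

Cross-section at t=0.81: each vertex is (1-t)·p0[i] + t·p1[i].
  v1: (1-0.81)·(0.08,2.45) + 0.81·(0,5.67) = (0.0152,5.0582)
  v2: (1-0.81)·(-0.73,-1.93) + 0.81·(-1.55,-2.07) = (-1.3942,-2.0434)
  v3: (1-0.81)·(2.38,-0.32) + 0.81·(7.73,0.64) = (6.7135,0.4576)
Shoelace sum Σ(x_i·y_{i+1} − x_{i+1}·y_i):
  i=1: 0.0152·-2.0434 − -1.3942·5.0582 = +7.0211 (running +7.0211)
  i=2: -1.3942·0.4576 − 6.7135·-2.0434 = +13.0804 (running +20.1015)
  i=3: 6.7135·5.0582 − 0.0152·0.4576 = +33.9513 (running +54.0527)
Area = |Σ|/2 = |54.0527|/2 = 27.0264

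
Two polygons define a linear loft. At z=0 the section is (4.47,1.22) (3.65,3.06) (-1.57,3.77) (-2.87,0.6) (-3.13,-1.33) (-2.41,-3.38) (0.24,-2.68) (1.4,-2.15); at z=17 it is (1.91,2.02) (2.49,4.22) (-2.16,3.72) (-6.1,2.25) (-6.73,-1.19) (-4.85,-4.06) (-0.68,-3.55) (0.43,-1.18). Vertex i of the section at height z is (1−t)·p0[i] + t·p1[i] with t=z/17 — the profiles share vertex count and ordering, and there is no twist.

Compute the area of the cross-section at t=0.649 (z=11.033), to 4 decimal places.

Area at t=0.649: 45.3585

Cross-section at t=0.649: each vertex is (1-t)·p0[i] + t·p1[i].
  v1: (1-0.649)·(4.47,1.22) + 0.649·(1.91,2.02) = (2.8086,1.7392)
  v2: (1-0.649)·(3.65,3.06) + 0.649·(2.49,4.22) = (2.8972,3.8128)
  v3: (1-0.649)·(-1.57,3.77) + 0.649·(-2.16,3.72) = (-1.9529,3.7376)
  v4: (1-0.649)·(-2.87,0.6) + 0.649·(-6.1,2.25) = (-4.9663,1.6708)
  v5: (1-0.649)·(-3.13,-1.33) + 0.649·(-6.73,-1.19) = (-5.4664,-1.2391)
  v6: (1-0.649)·(-2.41,-3.38) + 0.649·(-4.85,-4.06) = (-3.9936,-3.8213)
  v7: (1-0.649)·(0.24,-2.68) + 0.649·(-0.68,-3.55) = (-0.3571,-3.2446)
  v8: (1-0.649)·(1.4,-2.15) + 0.649·(0.43,-1.18) = (0.7705,-1.5205)
Shoelace sum Σ(x_i·y_{i+1} − x_{i+1}·y_i):
  i=1: 2.8086·3.8128 − 2.8972·1.7392 = +5.6698 (running +5.6698)
  i=2: 2.8972·3.7376 − -1.9529·3.8128 = +18.2744 (running +23.9443)
  i=3: -1.9529·1.6708 − -4.9663·3.7376 = +15.2987 (running +39.2429)
  i=4: -4.9663·-1.2391 − -5.4664·1.6708 = +15.2874 (running +54.5304)
  i=5: -5.4664·-3.8213 − -3.9936·-1.2391 = +15.9403 (running +70.4706)
  i=6: -3.9936·-3.2446 − -0.3571·-3.8213 = +11.5931 (running +82.0638)
  i=7: -0.3571·-1.5205 − 0.7705·-3.2446 = +3.0428 (running +85.1066)
  i=8: 0.7705·1.7392 − 2.8086·-1.5205 = +5.6103 (running +90.7169)
Area = |Σ|/2 = |90.7169|/2 = 45.3585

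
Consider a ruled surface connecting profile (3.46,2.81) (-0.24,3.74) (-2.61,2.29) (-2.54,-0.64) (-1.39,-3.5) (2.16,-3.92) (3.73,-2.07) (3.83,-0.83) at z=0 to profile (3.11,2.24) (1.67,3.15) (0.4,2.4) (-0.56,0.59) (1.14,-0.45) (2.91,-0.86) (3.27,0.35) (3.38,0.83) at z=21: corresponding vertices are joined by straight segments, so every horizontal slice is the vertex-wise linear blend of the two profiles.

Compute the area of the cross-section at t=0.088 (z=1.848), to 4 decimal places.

Area at t=0.088: 36.5769

Cross-section at t=0.088: each vertex is (1-t)·p0[i] + t·p1[i].
  v1: (1-0.088)·(3.46,2.81) + 0.088·(3.11,2.24) = (3.4292,2.7598)
  v2: (1-0.088)·(-0.24,3.74) + 0.088·(1.67,3.15) = (-0.0719,3.6881)
  v3: (1-0.088)·(-2.61,2.29) + 0.088·(0.4,2.4) = (-2.3451,2.2997)
  v4: (1-0.088)·(-2.54,-0.64) + 0.088·(-0.56,0.59) = (-2.3658,-0.5318)
  v5: (1-0.088)·(-1.39,-3.5) + 0.088·(1.14,-0.45) = (-1.1674,-3.2316)
  v6: (1-0.088)·(2.16,-3.92) + 0.088·(2.91,-0.86) = (2.2260,-3.6507)
  v7: (1-0.088)·(3.73,-2.07) + 0.088·(3.27,0.35) = (3.6895,-1.8570)
  v8: (1-0.088)·(3.83,-0.83) + 0.088·(3.38,0.83) = (3.7904,-0.6839)
Shoelace sum Σ(x_i·y_{i+1} − x_{i+1}·y_i):
  i=1: 3.4292·3.6881 − -0.0719·2.7598 = +12.8457 (running +12.8457)
  i=2: -0.0719·2.2997 − -2.3451·3.6881 = +8.4836 (running +21.3292)
  i=3: -2.3451·-0.5318 − -2.3658·2.2997 = +6.6875 (running +28.0168)
  i=4: -2.3658·-3.2316 − -1.1674·-0.5318 = +7.0244 (running +35.0412)
  i=5: -1.1674·-3.6507 − 2.2260·-3.2316 = +11.4552 (running +46.4965)
  i=6: 2.2260·-1.8570 − 3.6895·-3.6507 = +9.3356 (running +55.8321)
  i=7: 3.6895·-0.6839 − 3.7904·-1.8570 = +4.5156 (running +60.3477)
  i=8: 3.7904·2.7598 − 3.4292·-0.6839 = +12.8062 (running +73.1539)
Area = |Σ|/2 = |73.1539|/2 = 36.5769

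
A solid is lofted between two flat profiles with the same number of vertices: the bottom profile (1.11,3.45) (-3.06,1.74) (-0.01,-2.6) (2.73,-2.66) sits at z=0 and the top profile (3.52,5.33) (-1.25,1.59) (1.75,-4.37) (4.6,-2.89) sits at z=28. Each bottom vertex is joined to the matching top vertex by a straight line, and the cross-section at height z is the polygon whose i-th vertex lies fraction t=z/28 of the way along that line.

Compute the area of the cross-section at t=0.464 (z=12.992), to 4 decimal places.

Cross-section at t=0.464: each vertex is (1-t)·p0[i] + t·p1[i].
  v1: (1-0.464)·(1.11,3.45) + 0.464·(3.52,5.33) = (2.2282,4.3223)
  v2: (1-0.464)·(-3.06,1.74) + 0.464·(-1.25,1.59) = (-2.2202,1.6704)
  v3: (1-0.464)·(-0.01,-2.6) + 0.464·(1.75,-4.37) = (0.8066,-3.4213)
  v4: (1-0.464)·(2.73,-2.66) + 0.464·(4.6,-2.89) = (3.5977,-2.7667)
Shoelace sum Σ(x_i·y_{i+1} − x_{i+1}·y_i):
  i=1: 2.2282·1.6704 − -2.2202·4.3223 = +13.3183 (running +13.3183)
  i=2: -2.2202·-3.4213 − 0.8066·1.6704 = +6.2484 (running +19.5667)
  i=3: 0.8066·-2.7667 − 3.5977·-3.4213 = +10.0769 (running +29.6436)
  i=4: 3.5977·4.3223 − 2.2282·-2.7667 = +21.7152 (running +51.3588)
Area = |Σ|/2 = |51.3588|/2 = 25.6794

Area at t=0.464: 25.6794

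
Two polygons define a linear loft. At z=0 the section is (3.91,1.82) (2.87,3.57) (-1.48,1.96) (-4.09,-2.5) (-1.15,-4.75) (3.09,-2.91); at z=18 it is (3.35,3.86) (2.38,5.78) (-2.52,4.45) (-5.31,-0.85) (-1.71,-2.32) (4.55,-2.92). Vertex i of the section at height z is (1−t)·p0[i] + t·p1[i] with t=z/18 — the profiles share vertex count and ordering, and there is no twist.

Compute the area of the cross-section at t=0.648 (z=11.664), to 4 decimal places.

Cross-section at t=0.648: each vertex is (1-t)·p0[i] + t·p1[i].
  v1: (1-0.648)·(3.91,1.82) + 0.648·(3.35,3.86) = (3.5471,3.1419)
  v2: (1-0.648)·(2.87,3.57) + 0.648·(2.38,5.78) = (2.5525,5.0021)
  v3: (1-0.648)·(-1.48,1.96) + 0.648·(-2.52,4.45) = (-2.1539,3.5735)
  v4: (1-0.648)·(-4.09,-2.5) + 0.648·(-5.31,-0.85) = (-4.8806,-1.4308)
  v5: (1-0.648)·(-1.15,-4.75) + 0.648·(-1.71,-2.32) = (-1.5129,-3.1754)
  v6: (1-0.648)·(3.09,-2.91) + 0.648·(4.55,-2.92) = (4.0361,-2.9165)
Shoelace sum Σ(x_i·y_{i+1} − x_{i+1}·y_i):
  i=1: 3.5471·5.0021 − 2.5525·3.1419 = +9.7233 (running +9.7233)
  i=2: 2.5525·3.5735 − -2.1539·5.0021 = +19.8954 (running +29.6187)
  i=3: -2.1539·-1.4308 − -4.8806·3.5735 = +20.5226 (running +50.1413)
  i=4: -4.8806·-3.1754 − -1.5129·-1.4308 = +13.3329 (running +63.4742)
  i=5: -1.5129·-2.9165 − 4.0361·-3.1754 = +17.2283 (running +80.7025)
  i=6: 4.0361·3.1419 − 3.5471·-2.9165 = +23.0261 (running +103.7287)
Area = |Σ|/2 = |103.7287|/2 = 51.8643

Area at t=0.648: 51.8643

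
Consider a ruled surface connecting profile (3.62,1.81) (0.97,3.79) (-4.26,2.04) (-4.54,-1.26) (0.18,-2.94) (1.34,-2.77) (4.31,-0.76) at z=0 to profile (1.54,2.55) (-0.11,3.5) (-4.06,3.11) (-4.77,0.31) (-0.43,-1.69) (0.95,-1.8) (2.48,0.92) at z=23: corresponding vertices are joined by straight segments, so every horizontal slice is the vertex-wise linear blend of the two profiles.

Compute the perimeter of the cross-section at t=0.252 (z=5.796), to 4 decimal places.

Perimeter at t=0.252: 23.2776

Cross-section at t=0.252: each vertex is (1-t)·p0[i] + t·p1[i].
  v1: (1-0.252)·(3.62,1.81) + 0.252·(1.54,2.55) = (3.0958,1.9965)
  v2: (1-0.252)·(0.97,3.79) + 0.252·(-0.11,3.5) = (0.6978,3.7169)
  v3: (1-0.252)·(-4.26,2.04) + 0.252·(-4.06,3.11) = (-4.2096,2.3096)
  v4: (1-0.252)·(-4.54,-1.26) + 0.252·(-4.77,0.31) = (-4.5980,-0.8644)
  v5: (1-0.252)·(0.18,-2.94) + 0.252·(-0.43,-1.69) = (0.0263,-2.6250)
  v6: (1-0.252)·(1.34,-2.77) + 0.252·(0.95,-1.8) = (1.2417,-2.5256)
  v7: (1-0.252)·(4.31,-0.76) + 0.252·(2.48,0.92) = (3.8488,-0.3366)
Perimeter = Σ |v_{i+1} − v_i|:
  edge 1→2: √(-2.3980² + 1.7204²) = 2.9513 (running 2.9513)
  edge 2→3: √(-4.9074² + -1.4073²) = 5.1052 (running 8.0566)
  edge 3→4: √(-0.3884² + -3.1740²) = 3.1977 (running 11.2542)
  edge 4→5: √(4.6242² + -1.7606²) = 4.9481 (running 16.2023)
  edge 5→6: √(1.2154² + 0.0994²) = 1.2195 (running 17.4218)
  edge 6→7: √(2.6071² + 2.1889²) = 3.4042 (running 20.8260)
  edge 7→1: √(-0.7530² + 2.3331²) = 2.4516 (running 23.2776)
Perimeter = 23.2776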